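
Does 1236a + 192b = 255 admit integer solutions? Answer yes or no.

no

gcd(1236, 192) = 12.
12 does not divide 255 (remainder 3), so no integer solutions.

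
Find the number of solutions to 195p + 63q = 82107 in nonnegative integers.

gcd(195, 63):
  195 = 3·63 + 6
  63 = 10·6 + 3
  6 = 2·3
so gcd(195, 63) = 3.
Back-substitute for Bézout coefficients:
  3 = 63 - 10·6
  ... = 195·(-10) + 63·(31)
Scale by 27369: one solution is (-273690, 848439). Reduce p mod 21: (3, 1294).
General: p = 3 + 21t, q = 1294 - 65t.
p ≥ 0 ⇒ t ≥ 0; q ≥ 0 ⇒ t ≤ 19. So t ∈ [0, 19]: 20 solutions.

20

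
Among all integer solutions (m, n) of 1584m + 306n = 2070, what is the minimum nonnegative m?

gcd(1584, 306) = 18  (1584 = 5×306 + 54, 306 = 5×54 + 36, 54 = 1×36 + 18, 36 = 2×18).
18 divides 2070, so solutions exist.
Back-substituting, 1584×(6) + 306×(-31) = 18.
Scale by 2070/18 = 115: (m₀, n₀) = (690, -3565).
General solution: m = 690 + 17t, n = -3565 - 88t for integer t.
m ≥ 0: smallest is 690 mod 17 = 10 (at t = -40), with n = -45.

10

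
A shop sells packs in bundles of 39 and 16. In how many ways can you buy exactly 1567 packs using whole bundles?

Need nonnegative integers with 39j + 16k = 1567.
gcd(39, 16) = 1, and 39·(7) + 16·(-17) = 1.
So (j₀, k₀) = (10969, -26639); general j = 10969 + 16t, k = -26639 - 39t.
j ≥ 0 ⇒ t ≥ -685; k ≥ 0 ⇒ t ≤ -684. That's 2 values of t.

2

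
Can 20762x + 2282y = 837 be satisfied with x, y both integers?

no

gcd(20762, 2282) = 14  (20762 = 9·2282 + 224, 2282 = 10·224 + 42, 224 = 5·42 + 14, 42 = 3·14).
14 does not divide 837 (remainder 11), so no integer solutions.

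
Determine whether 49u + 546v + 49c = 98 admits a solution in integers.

yes

gcd(546, 49):
  546 = 11*49 + 7
  49 = 7*7
so gcd(546, 49) = 7.
gcd(7, 49) = 7.
7 divides 98, so integer solutions exist.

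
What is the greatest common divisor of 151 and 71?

1

gcd(151, 71) = 1  (151 = 2×71 + 9, 71 = 7×9 + 8, 9 = 1×8 + 1, 8 = 8×1).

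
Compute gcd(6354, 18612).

gcd(18612, 6354):
  18612 = 2×6354 + 5904
  6354 = 1×5904 + 450
  5904 = 13×450 + 54
  450 = 8×54 + 18
  54 = 3×18
so gcd(18612, 6354) = 18.

18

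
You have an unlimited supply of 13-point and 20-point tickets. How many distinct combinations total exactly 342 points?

1

Need nonnegative integers with 13j + 20k = 342.
gcd(13, 20) = 1, and 13·(-3) + 20·(2) = 1.
So (j₀, k₀) = (-1026, 684); general j = -1026 + 20t, k = 684 - 13t.
j ≥ 0 ⇒ t ≥ 52; k ≥ 0 ⇒ t ≤ 52. That's 1 value of t.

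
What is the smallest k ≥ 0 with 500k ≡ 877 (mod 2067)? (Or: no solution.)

287

gcd(2067, 500) = 1.
1 divides 877, so solutions exist.
By Bézout, 500*(401) + 2067*(-97) = 1.
So 500*(401) ≡ 1 (mod 2067); multiply by 877: k ≡ 351677 (mod 2067).
Smallest nonnegative: k = 351677 mod 2067 = 287.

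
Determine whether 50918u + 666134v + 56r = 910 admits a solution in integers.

gcd(666134, 50918) = 14  (666134 = 13×50918 + 4200, 50918 = 12×4200 + 518, 4200 = 8×518 + 56, 518 = 9×56 + 14, 56 = 4×14).
gcd(14, 56) = 14.
14 divides 910, so integer solutions exist.

yes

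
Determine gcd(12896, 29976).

gcd(29976, 12896):
  29976 = 2*12896 + 4184
  12896 = 3*4184 + 344
  4184 = 12*344 + 56
  344 = 6*56 + 8
  56 = 7*8
so gcd(29976, 12896) = 8.

8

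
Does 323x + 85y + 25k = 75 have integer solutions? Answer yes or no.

gcd(323, 85) = 17  (323 = 3×85 + 68, 85 = 1×68 + 17, 68 = 4×17).
gcd(17, 25) = 1.
1 divides 75, so integer solutions exist.

yes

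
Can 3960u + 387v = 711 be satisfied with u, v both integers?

gcd(3960, 387) = 9  (3960 = 10×387 + 90, 387 = 4×90 + 27, 90 = 3×27 + 9, 27 = 3×9).
9 divides 711, so integer solutions exist.

yes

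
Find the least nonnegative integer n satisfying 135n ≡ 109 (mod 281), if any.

gcd(281, 135) = 1  (281 = 2×135 + 11, 135 = 12×11 + 3, 11 = 3×3 + 2, 3 = 1×2 + 1, 2 = 2×1).
1 divides 109, so solutions exist.
Back-substituting, 135×(102) + 281×(-49) = 1.
So 135×(102) ≡ 1 (mod 281); multiply by 109: n ≡ 11118 (mod 281).
Smallest nonnegative: n = 11118 mod 281 = 159.

159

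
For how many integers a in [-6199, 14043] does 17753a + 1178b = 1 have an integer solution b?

17

gcd(17753, 1178) = 1  (17753 = 15×1178 + 83, 1178 = 14×83 + 16, 83 = 5×16 + 3, 16 = 5×3 + 1, 3 = 3×1).
Back-substituting, 17753×(-369) + 1178×(5561) = 1.
Scale by 1: particular solution (-369, 5561); reduce a mod 1178: (809, -12192).
General solution: a = 809 + 1178t, b = -12192 - 17753t for integer t.
-6199 ≤ 809 + 1178t ≤ 14043 gives t ∈ [-5, 11], which is 17 values.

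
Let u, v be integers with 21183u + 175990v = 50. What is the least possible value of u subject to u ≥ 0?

gcd(175990, 21183) = 1  (175990 = 8×21183 + 6526, 21183 = 3×6526 + 1605, 6526 = 4×1605 + 106, 1605 = 15×106 + 15, 106 = 7×15 + 1, 15 = 15×1).
1 divides 50, so solutions exist.
Back-substituting, 21183×(-11623) + 175990×(1399) = 1.
Scale by 50/1 = 50: (u₀, v₀) = (-581150, 69950).
General solution: u = -581150 + 175990t, v = 69950 - 21183t for integer t.
u ≥ 0: smallest is -581150 mod 175990 = 122810 (at t = 4), with v = -14782.

122810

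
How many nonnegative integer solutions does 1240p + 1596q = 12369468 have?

gcd(1596, 1240) = 4  (1596 = 1*1240 + 356, 1240 = 3*356 + 172, 356 = 2*172 + 12, 172 = 14*12 + 4, 12 = 3*4).
Back-substituting, 1240*(130) + 1596*(-101) = 4.
Scale by 3092367: one solution is (402007710, -312329067). Reduce p mod 399: (48, 7713).
General: p = 48 + 399t, q = 7713 - 310t.
p ≥ 0 ⇒ t ≥ 0; q ≥ 0 ⇒ t ≤ 24. So t ∈ [0, 24]: 25 solutions.

25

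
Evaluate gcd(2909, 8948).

gcd(8948, 2909) = 1  (8948 = 3*2909 + 221, 2909 = 13*221 + 36, 221 = 6*36 + 5, 36 = 7*5 + 1, 5 = 5*1).

1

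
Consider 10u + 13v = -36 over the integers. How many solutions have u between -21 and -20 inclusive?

0

gcd(13, 10) = 1.
By Bézout, 10*(4) + 13*(-3) = 1.
Particular solution: (12, -12).
General solution: u = 12 + 13t, v = -12 - 10t for integer t.
-21 ≤ 12 + 13t ≤ -20 gives t ∈ [-2, -3], which is 0 values.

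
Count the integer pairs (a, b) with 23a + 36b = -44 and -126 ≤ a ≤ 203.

gcd(36, 23) = 1.
By Bézout, 23·(11) + 36·(-7) = 1.
Particular solution: (20, -14).
General solution: a = 20 + 36t, b = -14 - 23t for integer t.
-126 ≤ 20 + 36t ≤ 203 gives t ∈ [-4, 5], which is 10 values.

10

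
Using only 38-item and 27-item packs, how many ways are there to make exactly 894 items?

1

Need nonnegative integers with 38j + 27k = 894.
gcd(38, 27) = 1, and 38·(5) + 27·(-7) = 1.
So (j₀, k₀) = (4470, -6258); general j = 4470 + 27t, k = -6258 - 38t.
j ≥ 0 ⇒ t ≥ -165; k ≥ 0 ⇒ t ≤ -165. That's 1 value of t.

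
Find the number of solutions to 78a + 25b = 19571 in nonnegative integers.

10

gcd(78, 25) = 1  (78 = 3*25 + 3, 25 = 8*3 + 1, 3 = 3*1).
Back-substituting, 78*(-8) + 25*(25) = 1.
Scale by 19571: one solution is (-156568, 489275). Reduce a mod 25: (7, 761).
General: a = 7 + 25t, b = 761 - 78t.
a ≥ 0 ⇒ t ≥ 0; b ≥ 0 ⇒ t ≤ 9. So t ∈ [0, 9]: 10 solutions.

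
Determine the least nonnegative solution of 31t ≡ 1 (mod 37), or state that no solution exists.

gcd(37, 31) = 1.
1 divides 1, so solutions exist.
By Bézout, 31×(6) + 37×(-5) = 1.
So 31×(6) ≡ 1 (mod 37); multiply by 1: t ≡ 6 (mod 37).
Smallest nonnegative: t = 6 mod 37 = 6.

6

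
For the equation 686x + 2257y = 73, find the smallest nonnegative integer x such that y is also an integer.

gcd(2257, 686):
  2257 = 3·686 + 199
  686 = 3·199 + 89
  199 = 2·89 + 21
  89 = 4·21 + 5
  21 = 4·5 + 1
  5 = 5·1
so gcd(2257, 686) = 1.
1 divides 73, so solutions exist.
Back-substitute for Bézout coefficients:
  1 = 21 - 4·5
  ... = 686·(-431) + 2257·(131)
Scale by 73/1 = 73: (x₀, y₀) = (-31463, 9563).
General solution: x = -31463 + 2257t, y = 9563 - 686t for integer t.
x ≥ 0: smallest is -31463 mod 2257 = 135 (at t = 14), with y = -41.

135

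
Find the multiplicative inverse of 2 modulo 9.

gcd(9, 2) = 1.
By Bézout, 2·(-4) + 9·(1) = 1.
So 2·-4 ≡ 1 (mod 9), and -4 mod 9 = 5.

5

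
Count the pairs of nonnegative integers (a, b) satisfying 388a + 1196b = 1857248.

16

gcd(1196, 388) = 4  (1196 = 3*388 + 32, 388 = 12*32 + 4, 32 = 8*4).
Back-substituting, 388*(37) + 1196*(-12) = 4.
Scale by 464312: one solution is (17179544, -5571744). Reduce a mod 299: (200, 1488).
General: a = 200 + 299t, b = 1488 - 97t.
a ≥ 0 ⇒ t ≥ 0; b ≥ 0 ⇒ t ≤ 15. So t ∈ [0, 15]: 16 solutions.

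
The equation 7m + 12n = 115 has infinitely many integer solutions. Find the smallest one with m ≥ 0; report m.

gcd(12, 7):
  12 = 1×7 + 5
  7 = 1×5 + 2
  5 = 2×2 + 1
  2 = 2×1
so gcd(12, 7) = 1.
1 divides 115, so solutions exist.
Back-substitute for Bézout coefficients:
  1 = 5 - 2×2
  ... = 7×(-5) + 12×(3)
Scale by 115/1 = 115: (m₀, n₀) = (-575, 345).
General solution: m = -575 + 12t, n = 345 - 7t for integer t.
m ≥ 0: smallest is -575 mod 12 = 1 (at t = 48), with n = 9.

1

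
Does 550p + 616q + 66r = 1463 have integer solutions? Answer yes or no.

no

gcd(616, 550) = 22  (616 = 1×550 + 66, 550 = 8×66 + 22, 66 = 3×22).
gcd(22, 66) = 22.
22 does not divide 1463 (remainder 11), so no integer solutions.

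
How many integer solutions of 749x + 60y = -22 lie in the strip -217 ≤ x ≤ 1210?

23

gcd(749, 60) = 1  (749 = 12*60 + 29, 60 = 2*29 + 2, 29 = 14*2 + 1, 2 = 2*1).
Back-substituting, 749*(29) + 60*(-362) = 1.
Scale by -22: particular solution (-638, 7964); reduce x mod 60: (22, -275).
General solution: x = 22 + 60t, y = -275 - 749t for integer t.
-217 ≤ 22 + 60t ≤ 1210 gives t ∈ [-3, 19], which is 23 values.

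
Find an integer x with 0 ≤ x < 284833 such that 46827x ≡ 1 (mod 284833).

261287

gcd(284833, 46827) = 1  (284833 = 6*46827 + 3871, 46827 = 12*3871 + 375, 3871 = 10*375 + 121, 375 = 3*121 + 12, 121 = 10*12 + 1, 12 = 12*1).
Back-substituting, 46827*(-23546) + 284833*(3871) = 1.
So 46827*-23546 ≡ 1 (mod 284833), and -23546 mod 284833 = 261287.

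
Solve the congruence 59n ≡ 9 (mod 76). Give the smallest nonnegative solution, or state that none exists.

71

gcd(76, 59) = 1  (76 = 1×59 + 17, 59 = 3×17 + 8, 17 = 2×8 + 1, 8 = 8×1).
1 divides 9, so solutions exist.
Back-substituting, 59×(-9) + 76×(7) = 1.
So 59×(-9) ≡ 1 (mod 76); multiply by 9: n ≡ -81 (mod 76).
Smallest nonnegative: n = -81 mod 76 = 71.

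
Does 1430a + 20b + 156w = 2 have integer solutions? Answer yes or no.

yes

gcd(1430, 20) = 10.
gcd(10, 156) = 2.
2 divides 2, so integer solutions exist.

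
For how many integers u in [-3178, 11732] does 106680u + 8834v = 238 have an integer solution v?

gcd(106680, 8834) = 14  (106680 = 12*8834 + 672, 8834 = 13*672 + 98, 672 = 6*98 + 84, 98 = 1*84 + 14, 84 = 6*14).
Back-substituting, 106680*(-92) + 8834*(1111) = 14.
Scale by 17: particular solution (-1564, 18887); reduce u mod 631: (329, -3973).
General solution: u = 329 + 631t, v = -3973 - 7620t for integer t.
-3178 ≤ 329 + 631t ≤ 11732 gives t ∈ [-5, 18], which is 24 values.

24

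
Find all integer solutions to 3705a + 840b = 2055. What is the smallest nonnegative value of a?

23

gcd(3705, 840) = 15.
15 divides 2055, so solutions exist.
By Bézout, 3705×(-17) + 840×(75) = 15.
Scale by 2055/15 = 137: (a₀, b₀) = (-2329, 10275).
General solution: a = -2329 + 56t, b = 10275 - 247t for integer t.
a ≥ 0: smallest is -2329 mod 56 = 23 (at t = 42), with b = -99.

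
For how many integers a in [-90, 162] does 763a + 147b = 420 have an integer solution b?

13

gcd(763, 147):
  763 = 5×147 + 28
  147 = 5×28 + 7
  28 = 4×7
so gcd(763, 147) = 7.
Back-substitute for Bézout coefficients:
  7 = 147 - 5×28
  ... = 763×(-5) + 147×(26)
Scale by 60: particular solution (-300, 1560); reduce a mod 21: (15, -75).
General solution: a = 15 + 21t, b = -75 - 109t for integer t.
-90 ≤ 15 + 21t ≤ 162 gives t ∈ [-5, 7], which is 13 values.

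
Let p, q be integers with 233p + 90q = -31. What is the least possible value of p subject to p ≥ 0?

13

gcd(233, 90):
  233 = 2×90 + 53
  90 = 1×53 + 37
  53 = 1×37 + 16
  37 = 2×16 + 5
  16 = 3×5 + 1
  5 = 5×1
so gcd(233, 90) = 1.
1 divides -31, so solutions exist.
Back-substitute for Bézout coefficients:
  1 = 16 - 3×5
  ... = 233×(17) + 90×(-44)
Scale by -31/1 = -31: (p₀, q₀) = (-527, 1364).
General solution: p = -527 + 90t, q = 1364 - 233t for integer t.
p ≥ 0: smallest is -527 mod 90 = 13 (at t = 6), with q = -34.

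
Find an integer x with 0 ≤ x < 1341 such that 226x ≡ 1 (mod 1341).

1252

gcd(1341, 226) = 1  (1341 = 5·226 + 211, 226 = 1·211 + 15, 211 = 14·15 + 1, 15 = 15·1).
Back-substituting, 226·(-89) + 1341·(15) = 1.
So 226·-89 ≡ 1 (mod 1341), and -89 mod 1341 = 1252.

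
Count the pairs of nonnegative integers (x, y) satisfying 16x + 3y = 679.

gcd(16, 3) = 1.
By Bézout, 16*(1) + 3*(-5) = 1.
One solution: (1, 221).
General: x = 1 + 3t, y = 221 - 16t.
x ≥ 0 ⇒ t ≥ 0; y ≥ 0 ⇒ t ≤ 13. So t ∈ [0, 13]: 14 solutions.

14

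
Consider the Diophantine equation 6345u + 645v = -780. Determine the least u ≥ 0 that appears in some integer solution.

gcd(6345, 645):
  6345 = 9*645 + 540
  645 = 1*540 + 105
  540 = 5*105 + 15
  105 = 7*15
so gcd(6345, 645) = 15.
15 divides -780, so solutions exist.
Back-substitute for Bézout coefficients:
  15 = 540 - 5*105
  ... = 6345*(6) + 645*(-59)
Scale by -780/15 = -52: (u₀, v₀) = (-312, 3068).
General solution: u = -312 + 43t, v = 3068 - 423t for integer t.
u ≥ 0: smallest is -312 mod 43 = 32 (at t = 8), with v = -316.

32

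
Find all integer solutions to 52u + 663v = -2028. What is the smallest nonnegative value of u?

12

gcd(663, 52) = 13  (663 = 12·52 + 39, 52 = 1·39 + 13, 39 = 3·13).
13 divides -2028, so solutions exist.
Back-substituting, 52·(13) + 663·(-1) = 13.
Scale by -2028/13 = -156: (u₀, v₀) = (-2028, 156).
General solution: u = -2028 + 51t, v = 156 - 4t for integer t.
u ≥ 0: smallest is -2028 mod 51 = 12 (at t = 40), with v = -4.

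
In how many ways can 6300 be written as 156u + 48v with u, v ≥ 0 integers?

10

gcd(156, 48) = 12.
By Bézout, 156·(1) + 48·(-3) = 12.
One solution: (1, 128).
General: u = 1 + 4t, v = 128 - 13t.
u ≥ 0 ⇒ t ≥ 0; v ≥ 0 ⇒ t ≤ 9. So t ∈ [0, 9]: 10 solutions.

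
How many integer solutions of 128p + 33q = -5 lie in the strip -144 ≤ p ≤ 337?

gcd(128, 33):
  128 = 3*33 + 29
  33 = 1*29 + 4
  29 = 7*4 + 1
  4 = 4*1
so gcd(128, 33) = 1.
Back-substitute for Bézout coefficients:
  1 = 29 - 7*4
  ... = 128*(8) + 33*(-31)
Scale by -5: particular solution (-40, 155); reduce p mod 33: (26, -101).
General solution: p = 26 + 33t, q = -101 - 128t for integer t.
-144 ≤ 26 + 33t ≤ 337 gives t ∈ [-5, 9], which is 15 values.

15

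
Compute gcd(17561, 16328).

gcd(17561, 16328) = 1  (17561 = 1·16328 + 1233, 16328 = 13·1233 + 299, 1233 = 4·299 + 37, 299 = 8·37 + 3, 37 = 12·3 + 1, 3 = 3·1).

1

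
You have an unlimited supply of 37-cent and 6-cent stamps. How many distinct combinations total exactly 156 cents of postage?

Need nonnegative integers with 37j + 6k = 156.
gcd(37, 6) = 1, and 37·(1) + 6·(-6) = 1.
So (j₀, k₀) = (156, -936); general j = 156 + 6t, k = -936 - 37t.
j ≥ 0 ⇒ t ≥ -26; k ≥ 0 ⇒ t ≤ -26. That's 1 value of t.

1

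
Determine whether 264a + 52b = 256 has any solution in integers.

gcd(264, 52):
  264 = 5·52 + 4
  52 = 13·4
so gcd(264, 52) = 4.
4 divides 256, so integer solutions exist.

yes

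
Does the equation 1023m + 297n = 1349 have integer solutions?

gcd(1023, 297) = 33  (1023 = 3*297 + 132, 297 = 2*132 + 33, 132 = 4*33).
33 does not divide 1349 (remainder 29), so no integer solutions.

no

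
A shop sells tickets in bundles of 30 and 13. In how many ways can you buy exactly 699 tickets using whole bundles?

2

Need nonnegative integers with 30j + 13k = 699.
gcd(30, 13) = 1, and 30·(-3) + 13·(7) = 1.
So (j₀, k₀) = (-2097, 4893); general j = -2097 + 13t, k = 4893 - 30t.
j ≥ 0 ⇒ t ≥ 162; k ≥ 0 ⇒ t ≤ 163. That's 2 values of t.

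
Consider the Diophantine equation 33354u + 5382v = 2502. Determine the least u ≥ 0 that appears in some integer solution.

gcd(33354, 5382) = 18.
18 divides 2502, so solutions exist.
By Bézout, 33354*(-76) + 5382*(471) = 18.
Scale by 2502/18 = 139: (u₀, v₀) = (-10564, 65469).
General solution: u = -10564 + 299t, v = 65469 - 1853t for integer t.
u ≥ 0: smallest is -10564 mod 299 = 200 (at t = 36), with v = -1239.

200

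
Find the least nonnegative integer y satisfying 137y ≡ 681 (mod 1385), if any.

gcd(1385, 137) = 1.
1 divides 681, so solutions exist.
By Bézout, 137*(-647) + 1385*(64) = 1.
So 137*(-647) ≡ 1 (mod 1385); multiply by 681: y ≡ -440607 (mod 1385).
Smallest nonnegative: y = -440607 mod 1385 = 1208.

1208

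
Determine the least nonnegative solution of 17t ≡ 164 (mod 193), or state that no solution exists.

gcd(193, 17):
  193 = 11*17 + 6
  17 = 2*6 + 5
  6 = 1*5 + 1
  5 = 5*1
so gcd(193, 17) = 1.
1 divides 164, so solutions exist.
Back-substitute for Bézout coefficients:
  1 = 6 - 1*5
  ... = 17*(-34) + 193*(3)
So 17*(-34) ≡ 1 (mod 193); multiply by 164: t ≡ -5576 (mod 193).
Smallest nonnegative: t = -5576 mod 193 = 21.

21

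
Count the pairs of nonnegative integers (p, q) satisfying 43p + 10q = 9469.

gcd(43, 10):
  43 = 4·10 + 3
  10 = 3·3 + 1
  3 = 3·1
so gcd(43, 10) = 1.
Back-substitute for Bézout coefficients:
  1 = 10 - 3·3
  ... = 43·(-3) + 10·(13)
Scale by 9469: one solution is (-28407, 123097). Reduce p mod 10: (3, 934).
General: p = 3 + 10t, q = 934 - 43t.
p ≥ 0 ⇒ t ≥ 0; q ≥ 0 ⇒ t ≤ 21. So t ∈ [0, 21]: 22 solutions.

22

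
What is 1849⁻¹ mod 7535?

5204

gcd(7535, 1849):
  7535 = 4*1849 + 139
  1849 = 13*139 + 42
  139 = 3*42 + 13
  42 = 3*13 + 3
  13 = 4*3 + 1
  3 = 3*1
so gcd(7535, 1849) = 1.
Back-substitute for Bézout coefficients:
  1 = 13 - 4*3
  ... = 1849*(-2331) + 7535*(572)
So 1849*-2331 ≡ 1 (mod 7535), and -2331 mod 7535 = 5204.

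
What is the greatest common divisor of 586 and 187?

gcd(586, 187) = 1  (586 = 3*187 + 25, 187 = 7*25 + 12, 25 = 2*12 + 1, 12 = 12*1).

1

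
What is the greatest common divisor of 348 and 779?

1

gcd(779, 348):
  779 = 2×348 + 83
  348 = 4×83 + 16
  83 = 5×16 + 3
  16 = 5×3 + 1
  3 = 3×1
so gcd(779, 348) = 1.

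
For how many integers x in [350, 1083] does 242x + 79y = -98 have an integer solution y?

9

gcd(242, 79) = 1  (242 = 3·79 + 5, 79 = 15·5 + 4, 5 = 1·4 + 1, 4 = 4·1).
Back-substituting, 242·(16) + 79·(-49) = 1.
Scale by -98: particular solution (-1568, 4802); reduce x mod 79: (12, -38).
General solution: x = 12 + 79t, y = -38 - 242t for integer t.
350 ≤ 12 + 79t ≤ 1083 gives t ∈ [5, 13], which is 9 values.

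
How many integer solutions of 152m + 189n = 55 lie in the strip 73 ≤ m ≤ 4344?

gcd(189, 152) = 1.
By Bézout, 152×(-46) + 189×(37) = 1.
Particular solution: (116, -93).
General solution: m = 116 + 189t, n = -93 - 152t for integer t.
73 ≤ 116 + 189t ≤ 4344 gives t ∈ [0, 22], which is 23 values.

23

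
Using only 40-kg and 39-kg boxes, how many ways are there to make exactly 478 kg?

1

Need nonnegative integers with 40j + 39k = 478.
gcd(40, 39) = 1, and 40·(1) + 39·(-1) = 1.
So (j₀, k₀) = (478, -478); general j = 478 + 39t, k = -478 - 40t.
j ≥ 0 ⇒ t ≥ -12; k ≥ 0 ⇒ t ≤ -12. That's 1 value of t.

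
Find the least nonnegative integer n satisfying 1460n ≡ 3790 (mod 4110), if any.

377

gcd(4110, 1460) = 10  (4110 = 2·1460 + 1190, 1460 = 1·1190 + 270, 1190 = 4·270 + 110, 270 = 2·110 + 50, 110 = 2·50 + 10, 50 = 5·10).
10 divides 3790, so solutions exist.
Back-substituting, 1460·(-76) + 4110·(27) = 10.
So 1460·(-76) ≡ 10 (mod 4110); multiply by 379: n ≡ -28804 (mod 411).
Smallest nonnegative: n = -28804 mod 411 = 377.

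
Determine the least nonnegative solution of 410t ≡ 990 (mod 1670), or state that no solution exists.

gcd(1670, 410) = 10.
10 divides 990, so solutions exist.
By Bézout, 410·(-57) + 1670·(14) = 10.
So 410·(-57) ≡ 10 (mod 1670); multiply by 99: t ≡ -5643 (mod 167).
Smallest nonnegative: t = -5643 mod 167 = 35.

35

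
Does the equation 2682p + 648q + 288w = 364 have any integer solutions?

no

gcd(2682, 648) = 18.
gcd(18, 288) = 18.
18 does not divide 364 (remainder 4), so no integer solutions.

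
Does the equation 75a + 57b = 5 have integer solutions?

gcd(75, 57) = 3  (75 = 1·57 + 18, 57 = 3·18 + 3, 18 = 6·3).
3 does not divide 5 (remainder 2), so no integer solutions.

no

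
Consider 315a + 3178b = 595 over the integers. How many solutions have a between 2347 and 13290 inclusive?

gcd(3178, 315) = 7.
By Bézout, 315·(111) + 3178·(-11) = 7.
Particular solution: (355, -35).
General solution: a = 355 + 454t, b = -35 - 45t for integer t.
2347 ≤ 355 + 454t ≤ 13290 gives t ∈ [5, 28], which is 24 values.

24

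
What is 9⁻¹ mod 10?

9

gcd(10, 9) = 1  (10 = 1·9 + 1, 9 = 9·1).
Back-substituting, 9·(-1) + 10·(1) = 1.
So 9·-1 ≡ 1 (mod 10), and -1 mod 10 = 9.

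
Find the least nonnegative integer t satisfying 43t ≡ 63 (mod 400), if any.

141

gcd(400, 43) = 1  (400 = 9×43 + 13, 43 = 3×13 + 4, 13 = 3×4 + 1, 4 = 4×1).
1 divides 63, so solutions exist.
Back-substituting, 43×(-93) + 400×(10) = 1.
So 43×(-93) ≡ 1 (mod 400); multiply by 63: t ≡ -5859 (mod 400).
Smallest nonnegative: t = -5859 mod 400 = 141.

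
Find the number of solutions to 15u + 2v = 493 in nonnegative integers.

gcd(15, 2):
  15 = 7×2 + 1
  2 = 2×1
so gcd(15, 2) = 1.
Back-substitute for Bézout coefficients:
  1 = 15 - 7×2
  ... = 15×(1) + 2×(-7)
Scale by 493: one solution is (493, -3451). Reduce u mod 2: (1, 239).
General: u = 1 + 2t, v = 239 - 15t.
u ≥ 0 ⇒ t ≥ 0; v ≥ 0 ⇒ t ≤ 15. So t ∈ [0, 15]: 16 solutions.

16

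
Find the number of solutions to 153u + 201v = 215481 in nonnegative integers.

gcd(201, 153) = 3  (201 = 1·153 + 48, 153 = 3·48 + 9, 48 = 5·9 + 3, 9 = 3·3).
Back-substituting, 153·(-21) + 201·(16) = 3.
Scale by 71827: one solution is (-1508367, 1149232). Reduce u mod 67: (4, 1069).
General: u = 4 + 67t, v = 1069 - 51t.
u ≥ 0 ⇒ t ≥ 0; v ≥ 0 ⇒ t ≤ 20. So t ∈ [0, 20]: 21 solutions.

21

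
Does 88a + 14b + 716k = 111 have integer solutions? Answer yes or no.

gcd(88, 14) = 2  (88 = 6×14 + 4, 14 = 3×4 + 2, 4 = 2×2).
gcd(2, 716) = 2.
2 does not divide 111 (remainder 1), so no integer solutions.

no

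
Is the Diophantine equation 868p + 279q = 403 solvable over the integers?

gcd(868, 279) = 31  (868 = 3×279 + 31, 279 = 9×31).
31 divides 403, so integer solutions exist.

yes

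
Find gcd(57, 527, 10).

gcd(527, 57) = 1.
gcd(1, 10) = 1.

1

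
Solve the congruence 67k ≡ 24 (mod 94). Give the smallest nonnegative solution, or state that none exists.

gcd(94, 67):
  94 = 1×67 + 27
  67 = 2×27 + 13
  27 = 2×13 + 1
  13 = 13×1
so gcd(94, 67) = 1.
1 divides 24, so solutions exist.
Back-substitute for Bézout coefficients:
  1 = 27 - 2×13
  ... = 67×(-7) + 94×(5)
So 67×(-7) ≡ 1 (mod 94); multiply by 24: k ≡ -168 (mod 94).
Smallest nonnegative: k = -168 mod 94 = 20.

20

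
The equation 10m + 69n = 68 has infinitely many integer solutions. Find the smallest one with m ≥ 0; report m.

62

gcd(69, 10):
  69 = 6×10 + 9
  10 = 1×9 + 1
  9 = 9×1
so gcd(69, 10) = 1.
1 divides 68, so solutions exist.
Back-substitute for Bézout coefficients:
  1 = 10 - 1×9
  ... = 10×(7) + 69×(-1)
Scale by 68/1 = 68: (m₀, n₀) = (476, -68).
General solution: m = 476 + 69t, n = -68 - 10t for integer t.
m ≥ 0: smallest is 476 mod 69 = 62 (at t = -6), with n = -8.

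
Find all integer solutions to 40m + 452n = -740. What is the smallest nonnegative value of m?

38

gcd(452, 40) = 4.
4 divides -740, so solutions exist.
By Bézout, 40×(34) + 452×(-3) = 4.
Scale by -740/4 = -185: (m₀, n₀) = (-6290, 555).
General solution: m = -6290 + 113t, n = 555 - 10t for integer t.
m ≥ 0: smallest is -6290 mod 113 = 38 (at t = 56), with n = -5.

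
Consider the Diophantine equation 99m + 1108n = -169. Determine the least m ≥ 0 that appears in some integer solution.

gcd(1108, 99) = 1.
1 divides -169, so solutions exist.
By Bézout, 99*(291) + 1108*(-26) = 1.
Scale by -169/1 = -169: (m₀, n₀) = (-49179, 4394).
General solution: m = -49179 + 1108t, n = 4394 - 99t for integer t.
m ≥ 0: smallest is -49179 mod 1108 = 681 (at t = 45), with n = -61.

681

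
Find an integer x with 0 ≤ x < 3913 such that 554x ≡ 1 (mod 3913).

3242

gcd(3913, 554) = 1.
By Bézout, 554·(-671) + 3913·(95) = 1.
So 554·-671 ≡ 1 (mod 3913), and -671 mod 3913 = 3242.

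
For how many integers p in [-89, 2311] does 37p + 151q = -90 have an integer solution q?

16

gcd(151, 37):
  151 = 4×37 + 3
  37 = 12×3 + 1
  3 = 3×1
so gcd(151, 37) = 1.
Back-substitute for Bézout coefficients:
  1 = 37 - 12×3
  ... = 37×(49) + 151×(-12)
Scale by -90: particular solution (-4410, 1080); reduce p mod 151: (120, -30).
General solution: p = 120 + 151t, q = -30 - 37t for integer t.
-89 ≤ 120 + 151t ≤ 2311 gives t ∈ [-1, 14], which is 16 values.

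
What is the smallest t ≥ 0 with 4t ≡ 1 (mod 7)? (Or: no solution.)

gcd(7, 4):
  7 = 1×4 + 3
  4 = 1×3 + 1
  3 = 3×1
so gcd(7, 4) = 1.
1 divides 1, so solutions exist.
Back-substitute for Bézout coefficients:
  1 = 4 - 1×3
  ... = 4×(2) + 7×(-1)
So 4×(2) ≡ 1 (mod 7); multiply by 1: t ≡ 2 (mod 7).
Smallest nonnegative: t = 2 mod 7 = 2.

2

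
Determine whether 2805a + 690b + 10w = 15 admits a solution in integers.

gcd(2805, 690):
  2805 = 4*690 + 45
  690 = 15*45 + 15
  45 = 3*15
so gcd(2805, 690) = 15.
gcd(15, 10) = 5.
5 divides 15, so integer solutions exist.

yes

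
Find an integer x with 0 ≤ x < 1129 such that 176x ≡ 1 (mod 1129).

gcd(1129, 176):
  1129 = 6*176 + 73
  176 = 2*73 + 30
  73 = 2*30 + 13
  30 = 2*13 + 4
  13 = 3*4 + 1
  4 = 4*1
so gcd(1129, 176) = 1.
Back-substitute for Bézout coefficients:
  1 = 13 - 3*4
  ... = 176*(-263) + 1129*(41)
So 176*-263 ≡ 1 (mod 1129), and -263 mod 1129 = 866.

866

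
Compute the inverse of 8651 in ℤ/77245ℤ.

gcd(77245, 8651):
  77245 = 8·8651 + 8037
  8651 = 1·8037 + 614
  8037 = 13·614 + 55
  614 = 11·55 + 9
  55 = 6·9 + 1
  9 = 9·1
so gcd(77245, 8651) = 1.
Back-substitute for Bézout coefficients:
  1 = 55 - 6·9
  ... = 8651·(-8429) + 77245·(944)
So 8651·-8429 ≡ 1 (mod 77245), and -8429 mod 77245 = 68816.

68816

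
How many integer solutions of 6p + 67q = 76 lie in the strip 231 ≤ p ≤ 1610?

21

gcd(67, 6) = 1.
By Bézout, 6*(-11) + 67*(1) = 1.
Particular solution: (35, -2).
General solution: p = 35 + 67t, q = -2 - 6t for integer t.
231 ≤ 35 + 67t ≤ 1610 gives t ∈ [3, 23], which is 21 values.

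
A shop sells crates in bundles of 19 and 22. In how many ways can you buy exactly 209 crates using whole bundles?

1

Need nonnegative integers with 19j + 22k = 209.
gcd(19, 22) = 1, and 19·(7) + 22·(-6) = 1.
So (j₀, k₀) = (1463, -1254); general j = 1463 + 22t, k = -1254 - 19t.
j ≥ 0 ⇒ t ≥ -66; k ≥ 0 ⇒ t ≤ -66. That's 1 value of t.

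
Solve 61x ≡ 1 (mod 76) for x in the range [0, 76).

5

gcd(76, 61) = 1.
By Bézout, 61×(5) + 76×(-4) = 1.
So 61×5 ≡ 1 (mod 76), and 5 mod 76 = 5.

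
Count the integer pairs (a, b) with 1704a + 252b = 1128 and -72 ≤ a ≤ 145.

11

gcd(1704, 252):
  1704 = 6*252 + 192
  252 = 1*192 + 60
  192 = 3*60 + 12
  60 = 5*12
so gcd(1704, 252) = 12.
Back-substitute for Bézout coefficients:
  12 = 192 - 3*60
  ... = 1704*(4) + 252*(-27)
Scale by 94: particular solution (376, -2538); reduce a mod 21: (19, -124).
General solution: a = 19 + 21t, b = -124 - 142t for integer t.
-72 ≤ 19 + 21t ≤ 145 gives t ∈ [-4, 6], which is 11 values.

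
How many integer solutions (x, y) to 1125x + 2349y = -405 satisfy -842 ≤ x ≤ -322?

2

gcd(2349, 1125) = 9  (2349 = 2·1125 + 99, 1125 = 11·99 + 36, 99 = 2·36 + 27, 36 = 1·27 + 9, 27 = 3·9).
Back-substituting, 1125·(71) + 2349·(-34) = 9.
Scale by -45: particular solution (-3195, 1530); reduce x mod 261: (198, -95).
General solution: x = 198 + 261t, y = -95 - 125t for integer t.
-842 ≤ 198 + 261t ≤ -322 gives t ∈ [-3, -2], which is 2 values.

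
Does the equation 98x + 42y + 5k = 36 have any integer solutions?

yes

gcd(98, 42) = 14  (98 = 2·42 + 14, 42 = 3·14).
gcd(14, 5) = 1.
1 divides 36, so integer solutions exist.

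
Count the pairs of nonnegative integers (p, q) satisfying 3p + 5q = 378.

gcd(5, 3):
  5 = 1×3 + 2
  3 = 1×2 + 1
  2 = 2×1
so gcd(5, 3) = 1.
Back-substitute for Bézout coefficients:
  1 = 3 - 1×2
  ... = 3×(2) + 5×(-1)
Scale by 378: one solution is (756, -378). Reduce p mod 5: (1, 75).
General: p = 1 + 5t, q = 75 - 3t.
p ≥ 0 ⇒ t ≥ 0; q ≥ 0 ⇒ t ≤ 25. So t ∈ [0, 25]: 26 solutions.

26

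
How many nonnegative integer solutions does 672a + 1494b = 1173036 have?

7

gcd(1494, 672) = 6.
By Bézout, 672*(-20) + 1494*(9) = 6.
One solution: (176, 706).
General: a = 176 + 249t, b = 706 - 112t.
a ≥ 0 ⇒ t ≥ 0; b ≥ 0 ⇒ t ≤ 6. So t ∈ [0, 6]: 7 solutions.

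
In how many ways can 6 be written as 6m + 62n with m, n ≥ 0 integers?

gcd(62, 6) = 2  (62 = 10*6 + 2, 6 = 3*2).
Back-substituting, 6*(-10) + 62*(1) = 2.
Scale by 3: one solution is (-30, 3). Reduce m mod 31: (1, 0).
General: m = 1 + 31t, n = 0 - 3t.
m ≥ 0 ⇒ t ≥ 0; n ≥ 0 ⇒ t ≤ 0. So t ∈ [0, 0]: 1 solution.

1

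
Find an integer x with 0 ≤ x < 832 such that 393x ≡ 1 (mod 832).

633

gcd(832, 393) = 1  (832 = 2×393 + 46, 393 = 8×46 + 25, 46 = 1×25 + 21, 25 = 1×21 + 4, 21 = 5×4 + 1, 4 = 4×1).
Back-substituting, 393×(-199) + 832×(94) = 1.
So 393×-199 ≡ 1 (mod 832), and -199 mod 832 = 633.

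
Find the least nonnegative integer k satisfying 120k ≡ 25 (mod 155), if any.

17

gcd(155, 120) = 5.
5 divides 25, so solutions exist.
By Bézout, 120*(-9) + 155*(7) = 5.
So 120*(-9) ≡ 5 (mod 155); multiply by 5: k ≡ -45 (mod 31).
Smallest nonnegative: k = -45 mod 31 = 17.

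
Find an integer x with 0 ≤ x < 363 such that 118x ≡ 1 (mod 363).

40

gcd(363, 118):
  363 = 3·118 + 9
  118 = 13·9 + 1
  9 = 9·1
so gcd(363, 118) = 1.
Back-substitute for Bézout coefficients:
  1 = 118 - 13·9
  ... = 118·(40) + 363·(-13)
So 118·40 ≡ 1 (mod 363), and 40 mod 363 = 40.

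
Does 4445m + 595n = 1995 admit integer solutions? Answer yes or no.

gcd(4445, 595) = 35  (4445 = 7*595 + 280, 595 = 2*280 + 35, 280 = 8*35).
35 divides 1995, so integer solutions exist.

yes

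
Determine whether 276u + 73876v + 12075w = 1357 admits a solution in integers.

gcd(73876, 276) = 92  (73876 = 267·276 + 184, 276 = 1·184 + 92, 184 = 2·92).
gcd(92, 12075) = 23.
23 divides 1357, so integer solutions exist.

yes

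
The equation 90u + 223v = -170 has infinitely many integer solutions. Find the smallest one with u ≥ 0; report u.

gcd(223, 90) = 1.
1 divides -170, so solutions exist.
By Bézout, 90·(57) + 223·(-23) = 1.
Scale by -170/1 = -170: (u₀, v₀) = (-9690, 3910).
General solution: u = -9690 + 223t, v = 3910 - 90t for integer t.
u ≥ 0: smallest is -9690 mod 223 = 122 (at t = 44), with v = -50.

122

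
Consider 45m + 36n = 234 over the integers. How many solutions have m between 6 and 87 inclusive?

gcd(45, 36) = 9  (45 = 1·36 + 9, 36 = 4·9).
Back-substituting, 45·(1) + 36·(-1) = 9.
Scale by 26: particular solution (26, -26); reduce m mod 4: (2, 4).
General solution: m = 2 + 4t, n = 4 - 5t for integer t.
6 ≤ 2 + 4t ≤ 87 gives t ∈ [1, 21], which is 21 values.

21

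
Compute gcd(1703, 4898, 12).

gcd(4898, 1703):
  4898 = 2·1703 + 1492
  1703 = 1·1492 + 211
  1492 = 7·211 + 15
  211 = 14·15 + 1
  15 = 15·1
so gcd(4898, 1703) = 1.
gcd(1, 12) = 1.

1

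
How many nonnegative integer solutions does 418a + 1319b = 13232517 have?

gcd(1319, 418):
  1319 = 3·418 + 65
  418 = 6·65 + 28
  65 = 2·28 + 9
  28 = 3·9 + 1
  9 = 9·1
so gcd(1319, 418) = 1.
Back-substitute for Bézout coefficients:
  1 = 28 - 3·9
  ... = 418·(142) + 1319·(-45)
Scale by 13232517: one solution is (1879017414, -595463265). Reduce a mod 1319: (351, 9921).
General: a = 351 + 1319t, b = 9921 - 418t.
a ≥ 0 ⇒ t ≥ 0; b ≥ 0 ⇒ t ≤ 23. So t ∈ [0, 23]: 24 solutions.

24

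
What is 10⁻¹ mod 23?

7

gcd(23, 10) = 1.
By Bézout, 10·(7) + 23·(-3) = 1.
So 10·7 ≡ 1 (mod 23), and 7 mod 23 = 7.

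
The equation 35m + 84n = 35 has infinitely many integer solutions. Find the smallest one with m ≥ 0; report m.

1

gcd(84, 35):
  84 = 2×35 + 14
  35 = 2×14 + 7
  14 = 2×7
so gcd(84, 35) = 7.
7 divides 35, so solutions exist.
Back-substitute for Bézout coefficients:
  7 = 35 - 2×14
  ... = 35×(5) + 84×(-2)
Scale by 35/7 = 5: (m₀, n₀) = (25, -10).
General solution: m = 25 + 12t, n = -10 - 5t for integer t.
m ≥ 0: smallest is 25 mod 12 = 1 (at t = -2), with n = 0.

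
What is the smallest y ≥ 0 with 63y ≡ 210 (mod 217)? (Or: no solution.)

24

gcd(217, 63) = 7  (217 = 3·63 + 28, 63 = 2·28 + 7, 28 = 4·7).
7 divides 210, so solutions exist.
Back-substituting, 63·(7) + 217·(-2) = 7.
So 63·(7) ≡ 7 (mod 217); multiply by 30: y ≡ 210 (mod 31).
Smallest nonnegative: y = 210 mod 31 = 24.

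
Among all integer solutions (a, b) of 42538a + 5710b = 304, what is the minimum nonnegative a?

gcd(42538, 5710):
  42538 = 7×5710 + 2568
  5710 = 2×2568 + 574
  2568 = 4×574 + 272
  574 = 2×272 + 30
  272 = 9×30 + 2
  30 = 15×2
so gcd(42538, 5710) = 2.
2 divides 304, so solutions exist.
Back-substitute for Bézout coefficients:
  2 = 272 - 9×30
  ... = 42538×(189) + 5710×(-1408)
Scale by 304/2 = 152: (a₀, b₀) = (28728, -214016).
General solution: a = 28728 + 2855t, b = -214016 - 21269t for integer t.
a ≥ 0: smallest is 28728 mod 2855 = 178 (at t = -10), with b = -1326.

178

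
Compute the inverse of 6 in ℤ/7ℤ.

6

gcd(7, 6) = 1  (7 = 1×6 + 1, 6 = 6×1).
Back-substituting, 6×(-1) + 7×(1) = 1.
So 6×-1 ≡ 1 (mod 7), and -1 mod 7 = 6.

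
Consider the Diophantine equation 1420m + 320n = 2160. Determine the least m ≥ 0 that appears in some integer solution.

4

gcd(1420, 320) = 20  (1420 = 4×320 + 140, 320 = 2×140 + 40, 140 = 3×40 + 20, 40 = 2×20).
20 divides 2160, so solutions exist.
Back-substituting, 1420×(7) + 320×(-31) = 20.
Scale by 2160/20 = 108: (m₀, n₀) = (756, -3348).
General solution: m = 756 + 16t, n = -3348 - 71t for integer t.
m ≥ 0: smallest is 756 mod 16 = 4 (at t = -47), with n = -11.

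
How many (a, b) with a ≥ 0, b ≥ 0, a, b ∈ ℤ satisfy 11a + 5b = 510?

gcd(11, 5) = 1.
By Bézout, 11×(1) + 5×(-2) = 1.
One solution: (0, 102).
General: a = 0 + 5t, b = 102 - 11t.
a ≥ 0 ⇒ t ≥ 0; b ≥ 0 ⇒ t ≤ 9. So t ∈ [0, 9]: 10 solutions.

10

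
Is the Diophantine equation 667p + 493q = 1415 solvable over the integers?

no

gcd(667, 493) = 29  (667 = 1*493 + 174, 493 = 2*174 + 145, 174 = 1*145 + 29, 145 = 5*29).
29 does not divide 1415 (remainder 23), so no integer solutions.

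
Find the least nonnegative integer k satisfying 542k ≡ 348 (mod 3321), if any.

gcd(3321, 542):
  3321 = 6×542 + 69
  542 = 7×69 + 59
  69 = 1×59 + 10
  59 = 5×10 + 9
  10 = 1×9 + 1
  9 = 9×1
so gcd(3321, 542) = 1.
1 divides 348, so solutions exist.
Back-substitute for Bézout coefficients:
  1 = 10 - 1×9
  ... = 542×(-337) + 3321×(55)
So 542×(-337) ≡ 1 (mod 3321); multiply by 348: k ≡ -117276 (mod 3321).
Smallest nonnegative: k = -117276 mod 3321 = 2280.

2280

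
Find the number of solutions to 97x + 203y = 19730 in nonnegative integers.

gcd(203, 97) = 1  (203 = 2·97 + 9, 97 = 10·9 + 7, 9 = 1·7 + 2, 7 = 3·2 + 1, 2 = 2·1).
Back-substituting, 97·(90) + 203·(-43) = 1.
Scale by 19730: one solution is (1775700, -848390). Reduce x mod 203: (59, 69).
General: x = 59 + 203t, y = 69 - 97t.
x ≥ 0 ⇒ t ≥ 0; y ≥ 0 ⇒ t ≤ 0. So t ∈ [0, 0]: 1 solution.

1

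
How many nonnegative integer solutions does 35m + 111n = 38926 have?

gcd(111, 35) = 1.
By Bézout, 35*(-19) + 111*(6) = 1.
One solution: (110, 316).
General: m = 110 + 111t, n = 316 - 35t.
m ≥ 0 ⇒ t ≥ 0; n ≥ 0 ⇒ t ≤ 9. So t ∈ [0, 9]: 10 solutions.

10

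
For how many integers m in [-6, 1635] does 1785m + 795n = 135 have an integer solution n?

gcd(1785, 795) = 15.
By Bézout, 1785·(-4) + 795·(9) = 15.
Particular solution: (17, -38).
General solution: m = 17 + 53t, n = -38 - 119t for integer t.
-6 ≤ 17 + 53t ≤ 1635 gives t ∈ [0, 30], which is 31 values.

31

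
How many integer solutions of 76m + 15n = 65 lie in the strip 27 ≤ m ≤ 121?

6

gcd(76, 15) = 1  (76 = 5·15 + 1, 15 = 15·1).
Back-substituting, 76·(1) + 15·(-5) = 1.
Scale by 65: particular solution (65, -325); reduce m mod 15: (5, -21).
General solution: m = 5 + 15t, n = -21 - 76t for integer t.
27 ≤ 5 + 15t ≤ 121 gives t ∈ [2, 7], which is 6 values.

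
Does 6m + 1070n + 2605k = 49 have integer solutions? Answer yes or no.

yes

gcd(1070, 6):
  1070 = 178×6 + 2
  6 = 3×2
so gcd(1070, 6) = 2.
gcd(2, 2605) = 1.
1 divides 49, so integer solutions exist.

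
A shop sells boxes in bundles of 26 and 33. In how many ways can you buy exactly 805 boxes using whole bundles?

Need nonnegative integers with 26j + 33k = 805.
gcd(26, 33) = 1, and 26·(14) + 33·(-11) = 1.
So (j₀, k₀) = (11270, -8855); general j = 11270 + 33t, k = -8855 - 26t.
j ≥ 0 ⇒ t ≥ -341; k ≥ 0 ⇒ t ≤ -341. That's 1 value of t.

1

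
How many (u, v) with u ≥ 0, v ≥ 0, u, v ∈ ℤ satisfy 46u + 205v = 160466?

gcd(205, 46) = 1.
By Bézout, 46*(-49) + 205*(11) = 1.
One solution: (146, 750).
General: u = 146 + 205t, v = 750 - 46t.
u ≥ 0 ⇒ t ≥ 0; v ≥ 0 ⇒ t ≤ 16. So t ∈ [0, 16]: 17 solutions.

17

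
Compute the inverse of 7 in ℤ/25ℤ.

18

gcd(25, 7):
  25 = 3*7 + 4
  7 = 1*4 + 3
  4 = 1*3 + 1
  3 = 3*1
so gcd(25, 7) = 1.
Back-substitute for Bézout coefficients:
  1 = 4 - 1*3
  ... = 7*(-7) + 25*(2)
So 7*-7 ≡ 1 (mod 25), and -7 mod 25 = 18.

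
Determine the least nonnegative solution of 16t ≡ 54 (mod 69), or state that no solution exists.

12

gcd(69, 16):
  69 = 4·16 + 5
  16 = 3·5 + 1
  5 = 5·1
so gcd(69, 16) = 1.
1 divides 54, so solutions exist.
Back-substitute for Bézout coefficients:
  1 = 16 - 3·5
  ... = 16·(13) + 69·(-3)
So 16·(13) ≡ 1 (mod 69); multiply by 54: t ≡ 702 (mod 69).
Smallest nonnegative: t = 702 mod 69 = 12.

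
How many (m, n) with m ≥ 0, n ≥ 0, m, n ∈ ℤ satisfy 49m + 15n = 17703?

gcd(49, 15):
  49 = 3*15 + 4
  15 = 3*4 + 3
  4 = 1*3 + 1
  3 = 3*1
so gcd(49, 15) = 1.
Back-substitute for Bézout coefficients:
  1 = 4 - 1*3
  ... = 49*(4) + 15*(-13)
Scale by 17703: one solution is (70812, -230139). Reduce m mod 15: (12, 1141).
General: m = 12 + 15t, n = 1141 - 49t.
m ≥ 0 ⇒ t ≥ 0; n ≥ 0 ⇒ t ≤ 23. So t ∈ [0, 23]: 24 solutions.

24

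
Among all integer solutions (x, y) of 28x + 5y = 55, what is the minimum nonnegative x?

0

gcd(28, 5):
  28 = 5*5 + 3
  5 = 1*3 + 2
  3 = 1*2 + 1
  2 = 2*1
so gcd(28, 5) = 1.
1 divides 55, so solutions exist.
Back-substitute for Bézout coefficients:
  1 = 3 - 1*2
  ... = 28*(2) + 5*(-11)
Scale by 55/1 = 55: (x₀, y₀) = (110, -605).
General solution: x = 110 + 5t, y = -605 - 28t for integer t.
x ≥ 0: smallest is 110 mod 5 = 0 (at t = -22), with y = 11.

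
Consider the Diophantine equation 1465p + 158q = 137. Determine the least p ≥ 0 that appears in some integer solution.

gcd(1465, 158) = 1  (1465 = 9*158 + 43, 158 = 3*43 + 29, 43 = 1*29 + 14, 29 = 2*14 + 1, 14 = 14*1).
1 divides 137, so solutions exist.
Back-substituting, 1465*(-11) + 158*(102) = 1.
Scale by 137/1 = 137: (p₀, q₀) = (-1507, 13974).
General solution: p = -1507 + 158t, q = 13974 - 1465t for integer t.
p ≥ 0: smallest is -1507 mod 158 = 73 (at t = 10), with q = -676.

73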